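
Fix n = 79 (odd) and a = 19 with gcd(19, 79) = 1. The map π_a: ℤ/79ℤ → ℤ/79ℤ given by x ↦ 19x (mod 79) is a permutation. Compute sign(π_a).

Trace 16: π^k(16) = [16, 67, 9, 13, 10, 32, 55] for k=0..6.
3 cycles of lengths [39, 39, 1].
With 3 cycles on 79 points, sign = (−1)^{79−3} = +1.

+1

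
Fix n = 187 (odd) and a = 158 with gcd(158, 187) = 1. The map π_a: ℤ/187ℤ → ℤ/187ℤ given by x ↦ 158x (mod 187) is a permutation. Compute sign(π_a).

Start at x=3: 3 → 100 → 92 → 137 → 141 → 25 → 23 → … (one orbit).
Cycle lengths of π_158 on ℤ/187ℤ: [80, 80, 16, 5, 5, 1]; 6 cycles in total.
n − c = 187 − 6 = 181; sign = (−1)^181 = -1.

-1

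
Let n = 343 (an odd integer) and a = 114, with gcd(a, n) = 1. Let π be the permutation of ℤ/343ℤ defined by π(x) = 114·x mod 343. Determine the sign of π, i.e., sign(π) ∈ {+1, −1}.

Trace 137: π^k(137) = [137, 183, 282, 249, 260, 142, 67] for k=0..6.
π_114 has 7 disjoint cycles with lengths [147, 147, 21, 21, 3, 3, 1] on {0,…,342}.
n − c = 343 − 7 = 336; sign = (−1)^336 = +1.
(114|343)_J = +1 (Zolotarev's lemma cross-check).

+1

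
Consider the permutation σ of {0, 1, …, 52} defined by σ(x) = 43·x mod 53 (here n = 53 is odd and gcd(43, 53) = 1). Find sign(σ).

Orbit of 37 under x↦43x: [37, 1, 43, 47, 7, 36, 11]… (length divides ord_53(43)).
3 cycles of lengths [26, 26, 1].
3 cycles on 53: each ℓ→(−1)^(ℓ−1), product (−1)^50 = +1.
(43|53)_J = +1 (Zolotarev's lemma cross-check).

+1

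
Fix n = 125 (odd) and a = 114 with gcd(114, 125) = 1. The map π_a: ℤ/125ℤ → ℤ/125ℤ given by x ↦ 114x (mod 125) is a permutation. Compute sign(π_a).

+1

Orbit of 116 under x↦114x: [116, 99, 36, 104, 106, 84, 76]… (length divides ord_125(114)).
π_114 has 7 disjoint cycles with lengths [50, 50, 10, 10, 2, 2, 1] on {0,…,124}.
sign(π) = (−1)^{n − #cycles} = (−1)^{125−7} = (−1)^118 = +1.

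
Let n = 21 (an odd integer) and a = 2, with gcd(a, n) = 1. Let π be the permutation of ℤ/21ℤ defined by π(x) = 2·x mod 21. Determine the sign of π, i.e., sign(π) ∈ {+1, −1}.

-1

Start at x=4: 4 → 8 → 16 → 11 → 1 → 2 → 4 (one orbit).
π_2 has 6 disjoint cycles with lengths [6, 6, 3, 3, 2, 1] on {0,…,20}.
With 6 cycles on 21 points, sign = (−1)^{21−6} = -1.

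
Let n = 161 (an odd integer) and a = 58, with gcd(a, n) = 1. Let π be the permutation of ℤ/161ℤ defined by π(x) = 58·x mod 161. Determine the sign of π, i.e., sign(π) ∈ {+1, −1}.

+1

Start at x=71: 71 → 93 → 81 → 29 → 72 → 151 → 64 → … (one orbit).
Decompose π into cycles: lengths [33, 33, 33, 33, 11, 11, 3, 3, 1] (9 cycles, including the fixed point 0).
n − c = 161 − 9 = 152; sign = (−1)^152 = +1.
The Jacobi symbol (58|161) = +1 (Zolotarev) agrees.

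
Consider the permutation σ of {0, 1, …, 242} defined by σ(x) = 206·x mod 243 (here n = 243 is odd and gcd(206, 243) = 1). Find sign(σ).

Start at x=100: 100 → 188 → 91 → 35 → 163 → 44 → 73 → … (one orbit).
Cycle type of π: 54×3 + 18×3 + 6×3 + 2×4 + 1; total 14 cycles.
14 cycles on 243: each ℓ→(−1)^(ℓ−1), product (−1)^229 = -1.

-1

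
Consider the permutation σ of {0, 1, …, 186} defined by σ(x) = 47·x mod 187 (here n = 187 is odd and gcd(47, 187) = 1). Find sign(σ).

Orbit of 4 under x↦47x: [4, 1, 47, 152, 38, 103, 166]… (length divides ord_187(47)).
The orbit structure of x ↦ 47x mod 187: 15 orbits of sizes [20, 20, 20, 20, 20, 20, 20, 20, 5, 5, 4, 4, 4, 4, 1].
Σ(ℓ_i−1) = 187−15 = 172; sign = (−1)^172 = +1.
The Jacobi symbol (47|187) = +1 (Zolotarev) agrees.

+1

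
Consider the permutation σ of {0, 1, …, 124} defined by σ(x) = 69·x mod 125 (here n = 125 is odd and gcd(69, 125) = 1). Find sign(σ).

+1

Start at x=109: 109 → 21 → 74 → 106 → 64 → 41 → 79 → … (one orbit).
Cycle type of π: 50×2 + 10×2 + 2×2 + 1; total 7 cycles.
n − c = 125 − 7 = 118; sign = (−1)^118 = +1.
The Jacobi symbol (69|125) = +1 (Zolotarev) agrees.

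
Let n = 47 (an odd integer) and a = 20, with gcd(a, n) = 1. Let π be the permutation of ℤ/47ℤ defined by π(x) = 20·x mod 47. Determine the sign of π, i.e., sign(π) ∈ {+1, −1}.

Start at x=1: 1 → 20 → 24 → 10 → 12 → 5 → 6 → … (one orbit).
2 cycles of lengths [46, 1].
sign(π) = (−1)^{n − #cycles} = (−1)^{47−2} = (−1)^45 = -1.
Via Zolotarev, sign(π_{20}) = (20|47) = -1.

-1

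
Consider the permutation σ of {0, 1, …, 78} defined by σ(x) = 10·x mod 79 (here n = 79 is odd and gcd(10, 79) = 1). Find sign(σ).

Start at x=64: 64 → 8 → 1 → 10 → 21 → 52 → 46 → … (one orbit).
Decompose π into cycles: lengths [13, 13, 13, 13, 13, 13, 1] (7 cycles, including the fixed point 0).
79 − 7 = 72 transpositions; sign(π) = (−1)^72 = +1.

+1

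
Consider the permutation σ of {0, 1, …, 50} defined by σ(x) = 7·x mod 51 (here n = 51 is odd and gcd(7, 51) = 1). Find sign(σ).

Start at x=13: 13 → 40 → 25 → 22 → 1 → 7 → 49 → … (one orbit).
π_7 has 6 disjoint cycles with lengths [16, 16, 16, 1, 1, 1] on {0,…,50}.
With 6 cycles on 51 points, sign = (−1)^{51−6} = -1.
Check: (7/51) = -1 by Zolotarev.

-1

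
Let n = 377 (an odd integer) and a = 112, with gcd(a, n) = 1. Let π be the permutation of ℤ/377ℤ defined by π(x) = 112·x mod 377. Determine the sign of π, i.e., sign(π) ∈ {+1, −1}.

Orbit of 170 under x↦112x: [170, 190, 168, 343, 339, 268, 233]… (length divides ord_377(112)).
The orbit structure of x ↦ 112x mod 377: 20 orbits of sizes [28, 28, 28, 28, 28, 28, 28, 28, 28, 28, 28, 28, 7, 7, 7, 7, 4, 4, 4, 1].
377 − 20 = 357 transpositions; sign(π) = (−1)^357 = -1.

-1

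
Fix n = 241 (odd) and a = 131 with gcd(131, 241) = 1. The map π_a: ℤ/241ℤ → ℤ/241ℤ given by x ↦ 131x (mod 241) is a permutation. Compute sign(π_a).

Orbit of 203 under x↦131x: [203, 83, 28, 53, 195, 240, 110]… (length divides ord_241(131)).
π_131 has 2 disjoint cycles with lengths [240, 1] on {0,…,240}.
241 − 2 = 239 transpositions; sign(π) = (−1)^239 = -1.

-1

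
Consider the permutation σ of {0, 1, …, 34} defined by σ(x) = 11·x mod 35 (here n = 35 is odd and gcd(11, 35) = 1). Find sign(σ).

Start at x=11: 11 → 16 → 1 → 11 (one orbit).
The orbit structure of x ↦ 11x mod 35: 15 orbits of sizes [3, 3, 3, 3, 3, 3, 3, 3, 3, 3, 1, 1, 1, 1, 1].
15 cycles on 35: each ℓ→(−1)^(ℓ−1), product (−1)^20 = +1.

+1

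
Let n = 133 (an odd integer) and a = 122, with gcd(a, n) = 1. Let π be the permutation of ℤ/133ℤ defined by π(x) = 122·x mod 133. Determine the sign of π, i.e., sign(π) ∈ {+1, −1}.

Start at x=12: 12 → 1 → 122 → 121 → 132 → 11 → 12 (one orbit).
Cycle lengths of π_122 on ℤ/133ℤ: [6, 6, 6, 6, 6, 6, 6, 6, 6, 6, 6, 6, 6, 6, 6, 6, 6, 6, 6, 6, 6, 6, 1]; 23 cycles in total.
23 cycles on 133: each ℓ→(−1)^(ℓ−1), product (−1)^110 = +1.
(122|133)_J = +1 (Zolotarev's lemma cross-check).

+1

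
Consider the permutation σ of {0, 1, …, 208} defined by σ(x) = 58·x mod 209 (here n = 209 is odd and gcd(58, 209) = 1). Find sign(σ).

+1

Start at x=115: 115 → 191 → 1 → 58 → 20 → 115 (one orbit).
Cycle lengths of π_58 on ℤ/209ℤ: [5, 5, 5, 5, 5, 5, 5, 5, 5, 5, 5, 5, 5, 5, 5, 5, 5, 5, 5, 5, 5, 5, 5, 5, 5, 5, 5, 5, 5, 5, 5, 5, 5, 5, 5, 5, 5, 5, 1, 1, 1, 1, 1, 1, 1, 1, 1, 1, 1, 1, 1, 1, 1, 1, 1, 1, 1]; 57 cycles in total.
57 cycles on 209: each ℓ→(−1)^(ℓ−1), product (−1)^152 = +1.
Via Zolotarev, sign(π_{58}) = (58|209) = +1.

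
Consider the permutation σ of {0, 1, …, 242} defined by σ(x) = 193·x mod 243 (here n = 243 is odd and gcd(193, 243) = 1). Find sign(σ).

+1

Orbit of 154 under x↦193x: [154, 76, 88, 217, 85, 124, 118]… (length divides ord_243(193)).
π_193 has 11 disjoint cycles with lengths [81, 81, 27, 27, 9, 9, 3, 3, 1, 1, 1] on {0,…,242}.
243 − 11 = 232 transpositions; sign(π) = (−1)^232 = +1.
Zolotarev: (193|243) = +1, matching the cycle-count sign.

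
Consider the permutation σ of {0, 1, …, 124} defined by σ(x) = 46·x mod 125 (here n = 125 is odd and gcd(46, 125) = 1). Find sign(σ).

+1

Start at x=51: 51 → 96 → 41 → 11 → 6 → 26 → 71 → … (one orbit).
Decompose π into cycles: lengths [25, 25, 25, 25, 5, 5, 5, 5, 1, 1, 1, 1, 1] (13 cycles, including the fixed point 0).
n − c = 125 − 13 = 112; sign = (−1)^112 = +1.
Via Zolotarev, sign(π_{46}) = (46|125) = +1.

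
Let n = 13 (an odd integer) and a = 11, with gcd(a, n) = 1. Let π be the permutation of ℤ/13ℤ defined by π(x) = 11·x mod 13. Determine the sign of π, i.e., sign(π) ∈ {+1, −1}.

Start at x=3: 3 → 7 → 12 → 2 → 9 → 8 → 10 → … (one orbit).
2 cycles of lengths [12, 1].
n − c = 13 − 2 = 11; sign = (−1)^11 = -1.
Via Zolotarev, sign(π_{11}) = (11|13) = -1.

-1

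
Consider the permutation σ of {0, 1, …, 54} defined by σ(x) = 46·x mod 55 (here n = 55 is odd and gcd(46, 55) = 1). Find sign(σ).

-1

Start at x=26: 26 → 41 → 16 → 21 → 31 → 51 → 36 → … (one orbit).
π_46 has 10 disjoint cycles with lengths [10, 10, 10, 10, 10, 1, 1, 1, 1, 1] on {0,…,54}.
55 − 10 = 45 transpositions; sign(π) = (−1)^45 = -1.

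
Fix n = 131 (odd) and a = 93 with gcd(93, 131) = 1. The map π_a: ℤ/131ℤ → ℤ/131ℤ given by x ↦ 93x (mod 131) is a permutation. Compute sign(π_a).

Orbit of 22 under x↦93x: [22, 81, 66, 112, 67, 74, 70]… (length divides ord_131(93)).
π_93 has 2 disjoint cycles with lengths [130, 1] on {0,…,130}.
2 cycles on 131: each ℓ→(−1)^(ℓ−1), product (−1)^129 = -1.

-1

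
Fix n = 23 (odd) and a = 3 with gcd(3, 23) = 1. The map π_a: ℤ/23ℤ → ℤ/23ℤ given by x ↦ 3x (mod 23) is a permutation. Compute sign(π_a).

Start at x=12: 12 → 13 → 16 → 2 → 6 → 18 → 8 → … (one orbit).
Decompose π into cycles: lengths [11, 11, 1] (3 cycles, including the fixed point 0).
n − c = 23 − 3 = 20; sign = (−1)^20 = +1.

+1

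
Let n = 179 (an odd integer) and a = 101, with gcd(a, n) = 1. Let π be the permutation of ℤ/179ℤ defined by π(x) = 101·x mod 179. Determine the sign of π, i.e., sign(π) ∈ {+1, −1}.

+1

Start at x=168: 168 → 142 → 22 → 74 → 135 → 31 → 88 → … (one orbit).
The orbit structure of x ↦ 101x mod 179: 3 orbits of sizes [89, 89, 1].
3 cycles on 179: each ℓ→(−1)^(ℓ−1), product (−1)^176 = +1.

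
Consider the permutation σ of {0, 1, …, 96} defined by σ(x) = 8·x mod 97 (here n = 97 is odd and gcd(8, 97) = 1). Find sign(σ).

+1

Trace 27: π^k(27) = [27, 22, 79, 50, 12, 96, 89] for k=0..6.
7 cycles of lengths [16, 16, 16, 16, 16, 16, 1].
97 − 7 = 90 transpositions; sign(π) = (−1)^90 = +1.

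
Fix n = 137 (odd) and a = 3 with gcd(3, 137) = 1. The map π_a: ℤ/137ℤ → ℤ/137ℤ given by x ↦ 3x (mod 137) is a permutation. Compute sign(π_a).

Orbit of 129 under x↦3x: [129, 113, 65, 58, 37, 111, 59]… (length divides ord_137(3)).
The orbit structure of x ↦ 3x mod 137: 2 orbits of sizes [136, 1].
sign(π) = (−1)^{n − #cycles} = (−1)^{137−2} = (−1)^135 = -1.
Zolotarev: (3|137) = -1, matching the cycle-count sign.

-1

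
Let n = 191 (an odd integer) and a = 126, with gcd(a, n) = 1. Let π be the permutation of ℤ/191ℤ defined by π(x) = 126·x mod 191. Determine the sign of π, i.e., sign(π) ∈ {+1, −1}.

Start at x=115: 115 → 165 → 162 → 166 → 97 → 189 → 130 → … (one orbit).
Cycle type of π: 190 + 1; total 2 cycles.
sign(π) = (−1)^{n − #cycles} = (−1)^{191−2} = (−1)^189 = -1.
Check: (126/191) = -1 by Zolotarev.

-1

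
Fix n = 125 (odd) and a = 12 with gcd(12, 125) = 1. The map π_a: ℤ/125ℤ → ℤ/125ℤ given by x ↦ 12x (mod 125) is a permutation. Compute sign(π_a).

-1

Orbit of 38 under x↦12x: [38, 81, 97, 39, 93, 116, 17]… (length divides ord_125(12)).
The orbit structure of x ↦ 12x mod 125: 4 orbits of sizes [100, 20, 4, 1].
sign(π) = (−1)^{n − #cycles} = (−1)^{125−4} = (−1)^121 = -1.
Via Zolotarev, sign(π_{12}) = (12|125) = -1.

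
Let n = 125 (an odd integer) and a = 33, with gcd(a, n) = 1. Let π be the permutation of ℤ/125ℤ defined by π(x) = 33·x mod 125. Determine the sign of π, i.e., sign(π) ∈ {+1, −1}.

Orbit of 43 under x↦33x: [43, 44, 77, 41, 103, 24, 42]… (length divides ord_125(33)).
The orbit structure of x ↦ 33x mod 125: 4 orbits of sizes [100, 20, 4, 1].
n − c = 125 − 4 = 121; sign = (−1)^121 = -1.
(33|125)_J = -1 (Zolotarev's lemma cross-check).

-1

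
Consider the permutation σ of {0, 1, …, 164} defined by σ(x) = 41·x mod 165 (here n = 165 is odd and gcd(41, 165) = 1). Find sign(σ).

+1

Trace 1: π^k(1) = [1, 41, 31, 116, 136, 131, 91] for k=0..6.
Cycle lengths of π_41 on ℤ/165ℤ: [10, 10, 10, 10, 10, 10, 10, 10, 10, 10, 10, 10, 10, 10, 10, 2, 2, 2, 2, 2, 1, 1, 1, 1, 1]; 25 cycles in total.
n − c = 165 − 25 = 140; sign = (−1)^140 = +1.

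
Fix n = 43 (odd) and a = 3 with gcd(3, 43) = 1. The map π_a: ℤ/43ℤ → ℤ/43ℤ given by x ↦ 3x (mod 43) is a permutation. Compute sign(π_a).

Orbit of 20 under x↦3x: [20, 17, 8, 24, 29, 1, 3]… (length divides ord_43(3)).
Cycle lengths of π_3 on ℤ/43ℤ: [42, 1]; 2 cycles in total.
n − c = 43 − 2 = 41; sign = (−1)^41 = -1.
Via Zolotarev, sign(π_{3}) = (3|43) = -1.

-1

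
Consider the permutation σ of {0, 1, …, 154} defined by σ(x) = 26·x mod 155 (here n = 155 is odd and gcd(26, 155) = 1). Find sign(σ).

-1

Orbit of 36 under x↦26x: [36, 6, 1, 26, 56, 61]… (length divides ord_155(26)).
The orbit structure of x ↦ 26x mod 155: 30 orbits of sizes [6, 6, 6, 6, 6, 6, 6, 6, 6, 6, 6, 6, 6, 6, 6, 6, 6, 6, 6, 6, 6, 6, 6, 6, 6, 1, 1, 1, 1, 1].
155 − 30 = 125 transpositions; sign(π) = (−1)^125 = -1.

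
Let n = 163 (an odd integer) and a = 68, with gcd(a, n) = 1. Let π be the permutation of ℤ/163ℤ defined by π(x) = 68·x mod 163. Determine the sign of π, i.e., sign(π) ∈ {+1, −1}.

Trace 125: π^k(125) = [125, 24, 2, 136, 120, 10, 28] for k=0..6.
Cycle lengths of π_68 on ℤ/163ℤ: [162, 1]; 2 cycles in total.
n − c = 163 − 2 = 161; sign = (−1)^161 = -1.
Via Zolotarev, sign(π_{68}) = (68|163) = -1.

-1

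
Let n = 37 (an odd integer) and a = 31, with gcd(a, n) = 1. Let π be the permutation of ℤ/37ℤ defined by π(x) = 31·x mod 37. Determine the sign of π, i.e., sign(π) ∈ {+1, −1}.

Start at x=1: 1 → 31 → 36 → 6 → 1 (one orbit).
The orbit structure of x ↦ 31x mod 37: 10 orbits of sizes [4, 4, 4, 4, 4, 4, 4, 4, 4, 1].
sign(π) = (−1)^{n − #cycles} = (−1)^{37−10} = (−1)^27 = -1.

-1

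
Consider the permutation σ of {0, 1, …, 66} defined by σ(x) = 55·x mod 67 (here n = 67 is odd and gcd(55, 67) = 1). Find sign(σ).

+1

Start at x=6: 6 → 62 → 60 → 17 → 64 → 36 → 37 → … (one orbit).
Cycle type of π: 33×2 + 1; total 3 cycles.
Σ(ℓ_i−1) = 67−3 = 64; sign = (−1)^64 = +1.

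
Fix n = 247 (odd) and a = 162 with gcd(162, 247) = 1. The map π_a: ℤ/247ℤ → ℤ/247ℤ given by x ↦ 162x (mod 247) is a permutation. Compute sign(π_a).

Start at x=144: 144 → 110 → 36 → 151 → 9 → 223 → 64 → … (one orbit).
π_162 has 9 disjoint cycles with lengths [36, 36, 36, 36, 36, 36, 18, 12, 1] on {0,…,246}.
n − c = 247 − 9 = 238; sign = (−1)^238 = +1.

+1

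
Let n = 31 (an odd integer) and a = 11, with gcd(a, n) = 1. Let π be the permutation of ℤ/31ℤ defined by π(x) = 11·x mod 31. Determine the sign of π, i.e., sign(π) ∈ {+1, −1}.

Orbit of 23 under x↦11x: [23, 5, 24, 16, 21, 14, 30]… (length divides ord_31(11)).
Decompose π into cycles: lengths [30, 1] (2 cycles, including the fixed point 0).
2 cycles on 31: each ℓ→(−1)^(ℓ−1), product (−1)^29 = -1.

-1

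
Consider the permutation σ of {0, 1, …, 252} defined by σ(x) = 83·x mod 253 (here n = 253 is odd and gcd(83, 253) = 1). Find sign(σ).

Orbit of 202 under x↦83x: [202, 68, 78, 149, 223, 40, 31]… (length divides ord_253(83)).
Cycle lengths of π_83 on ℤ/253ℤ: [110, 110, 22, 10, 1]; 5 cycles in total.
5 cycles on 253: each ℓ→(−1)^(ℓ−1), product (−1)^248 = +1.

+1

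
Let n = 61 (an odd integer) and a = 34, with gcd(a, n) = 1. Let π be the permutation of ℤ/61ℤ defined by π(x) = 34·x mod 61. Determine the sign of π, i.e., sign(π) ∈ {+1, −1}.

Start at x=58: 58 → 20 → 9 → 1 → 34 → 58 (one orbit).
Cycle type of π: 5×12 + 1; total 13 cycles.
n − c = 61 − 13 = 48; sign = (−1)^48 = +1.

+1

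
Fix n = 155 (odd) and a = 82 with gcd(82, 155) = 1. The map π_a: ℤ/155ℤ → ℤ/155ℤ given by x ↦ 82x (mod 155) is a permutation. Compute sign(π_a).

Orbit of 33 under x↦82x: [33, 71, 87, 4, 18, 81, 132]… (length divides ord_155(82)).
The orbit structure of x ↦ 82x mod 155: 6 orbits of sizes [60, 60, 15, 15, 4, 1].
sign(π) = (−1)^{n − #cycles} = (−1)^{155−6} = (−1)^149 = -1.

-1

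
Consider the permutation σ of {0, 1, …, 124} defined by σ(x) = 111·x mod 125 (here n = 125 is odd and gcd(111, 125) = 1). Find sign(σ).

Trace 56: π^k(56) = [56, 91, 101, 86, 46, 106, 16] for k=0..6.
Decompose π into cycles: lengths [25, 25, 25, 25, 5, 5, 5, 5, 1, 1, 1, 1, 1] (13 cycles, including the fixed point 0).
125 − 13 = 112 transpositions; sign(π) = (−1)^112 = +1.

+1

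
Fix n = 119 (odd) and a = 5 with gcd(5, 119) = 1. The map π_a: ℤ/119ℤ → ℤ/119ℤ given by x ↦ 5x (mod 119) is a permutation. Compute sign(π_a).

Orbit of 18 under x↦5x: [18, 90, 93, 108, 64, 82, 53]… (length divides ord_119(5)).
5 cycles of lengths [48, 48, 16, 6, 1].
5 cycles on 119: each ℓ→(−1)^(ℓ−1), product (−1)^114 = +1.

+1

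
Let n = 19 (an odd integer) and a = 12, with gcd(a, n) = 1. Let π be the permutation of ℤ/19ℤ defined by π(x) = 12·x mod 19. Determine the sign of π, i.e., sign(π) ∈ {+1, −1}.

-1

Trace 7: π^k(7) = [7, 8, 1, 12, 11, 18] for k=0..5.
π_12 has 4 disjoint cycles with lengths [6, 6, 6, 1] on {0,…,18}.
sign(π) = (−1)^{n − #cycles} = (−1)^{19−4} = (−1)^15 = -1.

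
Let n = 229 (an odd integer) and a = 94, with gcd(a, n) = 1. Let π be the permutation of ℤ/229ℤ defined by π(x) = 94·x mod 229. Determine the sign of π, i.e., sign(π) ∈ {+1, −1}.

+1

Trace 94: π^k(94) = [94, 134, 1] for k=0..2.
The orbit structure of x ↦ 94x mod 229: 77 orbits of sizes [3, 3, 3, 3, 3, 3, 3, 3, 3, 3, 3, 3, 3, 3, 3, 3, 3, 3, 3, 3, 3, 3, 3, 3, 3, 3, 3, 3, 3, 3, 3, 3, 3, 3, 3, 3, 3, 3, 3, 3, 3, 3, 3, 3, 3, 3, 3, 3, 3, 3, 3, 3, 3, 3, 3, 3, 3, 3, 3, 3, 3, 3, 3, 3, 3, 3, 3, 3, 3, 3, 3, 3, 3, 3, 3, 3, 1].
229 − 77 = 152 transpositions; sign(π) = (−1)^152 = +1.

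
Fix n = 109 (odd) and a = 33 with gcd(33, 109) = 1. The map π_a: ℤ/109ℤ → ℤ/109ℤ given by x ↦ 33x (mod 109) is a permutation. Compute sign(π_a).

Trace 76: π^k(76) = [76, 1, 33, 108] for k=0..3.
28 cycles of lengths [4, 4, 4, 4, 4, 4, 4, 4, 4, 4, 4, 4, 4, 4, 4, 4, 4, 4, 4, 4, 4, 4, 4, 4, 4, 4, 4, 1].
Σ(ℓ_i−1) = 109−28 = 81; sign = (−1)^81 = -1.
The Jacobi symbol (33|109) = -1 (Zolotarev) agrees.

-1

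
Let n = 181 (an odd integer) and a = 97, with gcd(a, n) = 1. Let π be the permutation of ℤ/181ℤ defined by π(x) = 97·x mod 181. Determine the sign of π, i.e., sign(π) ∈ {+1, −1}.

-1

Trace 34: π^k(34) = [34, 40, 79, 61, 125, 179, 168] for k=0..6.
Decompose π into cycles: lengths [180, 1] (2 cycles, including the fixed point 0).
n − c = 181 − 2 = 179; sign = (−1)^179 = -1.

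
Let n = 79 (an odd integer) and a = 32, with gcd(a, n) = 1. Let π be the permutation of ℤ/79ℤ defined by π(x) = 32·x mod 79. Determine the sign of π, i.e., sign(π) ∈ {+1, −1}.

+1

Start at x=18: 18 → 23 → 25 → 10 → 4 → 49 → 67 → … (one orbit).
3 cycles of lengths [39, 39, 1].
With 3 cycles on 79 points, sign = (−1)^{79−3} = +1.
Zolotarev: (32|79) = +1, matching the cycle-count sign.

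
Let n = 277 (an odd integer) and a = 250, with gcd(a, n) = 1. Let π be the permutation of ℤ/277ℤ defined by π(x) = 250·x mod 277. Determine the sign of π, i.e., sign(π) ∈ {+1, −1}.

+1

Trace 203: π^k(203) = [203, 59, 69, 76, 164, 4, 169] for k=0..6.
7 cycles of lengths [46, 46, 46, 46, 46, 46, 1].
sign(π) = (−1)^{n − #cycles} = (−1)^{277−7} = (−1)^270 = +1.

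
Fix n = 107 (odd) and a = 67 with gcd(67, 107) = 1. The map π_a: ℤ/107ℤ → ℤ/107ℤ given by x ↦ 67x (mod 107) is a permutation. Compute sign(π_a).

-1

Trace 43: π^k(43) = [43, 99, 106, 40, 5, 14, 82] for k=0..6.
2 cycles of lengths [106, 1].
107 − 2 = 105 transpositions; sign(π) = (−1)^105 = -1.
Via Zolotarev, sign(π_{67}) = (67|107) = -1.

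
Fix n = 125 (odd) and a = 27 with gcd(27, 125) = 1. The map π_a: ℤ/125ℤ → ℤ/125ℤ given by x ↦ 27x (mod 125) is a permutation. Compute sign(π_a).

Orbit of 96 under x↦27x: [96, 92, 109, 68, 86, 72, 69]… (length divides ord_125(27)).
The orbit structure of x ↦ 27x mod 125: 4 orbits of sizes [100, 20, 4, 1].
sign(π) = (−1)^{n − #cycles} = (−1)^{125−4} = (−1)^121 = -1.
(27|125)_J = -1 (Zolotarev's lemma cross-check).

-1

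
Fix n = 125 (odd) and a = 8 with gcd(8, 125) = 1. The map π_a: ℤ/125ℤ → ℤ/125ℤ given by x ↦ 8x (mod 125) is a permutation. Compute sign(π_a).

Orbit of 114 under x↦8x: [114, 37, 46, 118, 69, 52, 41]… (length divides ord_125(8)).
π_8 has 4 disjoint cycles with lengths [100, 20, 4, 1] on {0,…,124}.
With 4 cycles on 125 points, sign = (−1)^{125−4} = -1.

-1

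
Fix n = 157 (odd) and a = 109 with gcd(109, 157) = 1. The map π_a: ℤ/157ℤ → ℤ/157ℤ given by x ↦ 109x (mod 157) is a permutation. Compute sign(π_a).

Orbit of 144 under x↦109x: [144, 153, 35, 47, 99, 115, 132]… (length divides ord_157(109)).
Cycle type of π: 39×4 + 1; total 5 cycles.
Σ(ℓ_i−1) = 157−5 = 152; sign = (−1)^152 = +1.

+1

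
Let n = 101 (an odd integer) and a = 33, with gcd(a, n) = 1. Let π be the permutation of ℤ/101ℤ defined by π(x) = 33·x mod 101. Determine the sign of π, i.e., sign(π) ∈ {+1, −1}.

Start at x=88: 88 → 76 → 84 → 45 → 71 → 20 → 54 → … (one orbit).
Decompose π into cycles: lengths [50, 50, 1] (3 cycles, including the fixed point 0).
n − c = 101 − 3 = 98; sign = (−1)^98 = +1.

+1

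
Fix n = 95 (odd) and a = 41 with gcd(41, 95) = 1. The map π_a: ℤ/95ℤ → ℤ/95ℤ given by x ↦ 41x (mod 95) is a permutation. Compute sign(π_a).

Orbit of 1 under x↦41x: [1, 41, 66, 46, 81, 91, 26]… (length divides ord_95(41)).
10 cycles of lengths [18, 18, 18, 18, 18, 1, 1, 1, 1, 1].
With 10 cycles on 95 points, sign = (−1)^{95−10} = -1.
Zolotarev: (41|95) = -1, matching the cycle-count sign.

-1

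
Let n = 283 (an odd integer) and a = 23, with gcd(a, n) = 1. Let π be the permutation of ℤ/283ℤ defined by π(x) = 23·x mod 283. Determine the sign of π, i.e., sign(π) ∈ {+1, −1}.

+1

Trace 97: π^k(97) = [97, 250, 90, 89, 66, 103, 105] for k=0..6.
The orbit structure of x ↦ 23x mod 283: 3 orbits of sizes [141, 141, 1].
3 cycles on 283: each ℓ→(−1)^(ℓ−1), product (−1)^280 = +1.
Zolotarev: (23|283) = +1, matching the cycle-count sign.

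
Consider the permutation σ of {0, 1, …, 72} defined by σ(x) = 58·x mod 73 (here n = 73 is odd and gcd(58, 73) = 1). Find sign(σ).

-1

Orbit of 27 under x↦58x: [27, 33, 16, 52, 23, 20, 65]… (length divides ord_73(58)).
The orbit structure of x ↦ 58x mod 73: 2 orbits of sizes [72, 1].
Σ(ℓ_i−1) = 73−2 = 71; sign = (−1)^71 = -1.
Check: (58/73) = -1 by Zolotarev.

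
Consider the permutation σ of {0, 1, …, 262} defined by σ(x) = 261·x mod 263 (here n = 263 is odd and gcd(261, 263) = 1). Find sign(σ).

Trace 57: π^k(57) = [57, 149, 228, 70, 123, 17, 229] for k=0..6.
The orbit structure of x ↦ 261x mod 263: 2 orbits of sizes [262, 1].
sign(π) = (−1)^{n − #cycles} = (−1)^{263−2} = (−1)^261 = -1.
Via Zolotarev, sign(π_{261}) = (261|263) = -1.

-1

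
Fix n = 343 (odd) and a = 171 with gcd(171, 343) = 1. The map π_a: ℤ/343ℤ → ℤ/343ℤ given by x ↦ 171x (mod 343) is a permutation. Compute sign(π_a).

-1

Start at x=82: 82 → 302 → 192 → 247 → 48 → 319 → 12 → … (one orbit).
Decompose π into cycles: lengths [294, 42, 6, 1] (4 cycles, including the fixed point 0).
Σ(ℓ_i−1) = 343−4 = 339; sign = (−1)^339 = -1.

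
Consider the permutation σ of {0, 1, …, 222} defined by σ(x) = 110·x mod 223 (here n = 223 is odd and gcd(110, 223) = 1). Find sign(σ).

Trace 119: π^k(119) = [119, 156, 212, 128, 31, 65, 14] for k=0..6.
The orbit structure of x ↦ 110x mod 223: 3 orbits of sizes [111, 111, 1].
sign(π) = (−1)^{n − #cycles} = (−1)^{223−3} = (−1)^220 = +1.
Zolotarev: (110|223) = +1, matching the cycle-count sign.

+1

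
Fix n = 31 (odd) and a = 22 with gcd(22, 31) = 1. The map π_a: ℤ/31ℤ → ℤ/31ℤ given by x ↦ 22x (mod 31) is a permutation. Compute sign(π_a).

-1

Trace 24: π^k(24) = [24, 1, 22, 19, 15, 20, 6] for k=0..6.
The orbit structure of x ↦ 22x mod 31: 2 orbits of sizes [30, 1].
Σ(ℓ_i−1) = 31−2 = 29; sign = (−1)^29 = -1.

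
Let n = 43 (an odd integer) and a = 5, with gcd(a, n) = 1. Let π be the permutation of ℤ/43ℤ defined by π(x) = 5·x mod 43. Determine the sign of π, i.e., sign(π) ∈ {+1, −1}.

Orbit of 17 under x↦5x: [17, 42, 38, 18, 4, 20, 14]… (length divides ord_43(5)).
2 cycles of lengths [42, 1].
2 cycles on 43: each ℓ→(−1)^(ℓ−1), product (−1)^41 = -1.

-1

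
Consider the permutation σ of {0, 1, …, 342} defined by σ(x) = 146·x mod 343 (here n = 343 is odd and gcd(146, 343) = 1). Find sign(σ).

-1

Orbit of 342 under x↦146x: [342, 197, 293, 246, 244, 295, 195]… (length divides ord_343(146)).
The orbit structure of x ↦ 146x mod 343: 46 orbits of sizes [14, 14, 14, 14, 14, 14, 14, 14, 14, 14, 14, 14, 14, 14, 14, 14, 14, 14, 14, 14, 14, 2, 2, 2, 2, 2, 2, 2, 2, 2, 2, 2, 2, 2, 2, 2, 2, 2, 2, 2, 2, 2, 2, 2, 2, 1].
343 − 46 = 297 transpositions; sign(π) = (−1)^297 = -1.
Zolotarev: (146|343) = -1, matching the cycle-count sign.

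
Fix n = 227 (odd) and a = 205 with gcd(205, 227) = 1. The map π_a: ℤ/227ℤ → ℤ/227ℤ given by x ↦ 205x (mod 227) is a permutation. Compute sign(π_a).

Start at x=44: 44 → 167 → 185 → 16 → 102 → 26 → 109 → … (one orbit).
Cycle type of π: 113×2 + 1; total 3 cycles.
3 cycles on 227: each ℓ→(−1)^(ℓ−1), product (−1)^224 = +1.

+1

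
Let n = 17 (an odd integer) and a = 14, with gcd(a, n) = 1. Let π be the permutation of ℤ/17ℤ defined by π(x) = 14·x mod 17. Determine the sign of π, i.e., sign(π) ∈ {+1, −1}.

-1

Trace 1: π^k(1) = [1, 14, 9, 7, 13, 12, 15] for k=0..6.
Cycle lengths of π_14 on ℤ/17ℤ: [16, 1]; 2 cycles in total.
17 − 2 = 15 transpositions; sign(π) = (−1)^15 = -1.
Check: (14/17) = -1 by Zolotarev.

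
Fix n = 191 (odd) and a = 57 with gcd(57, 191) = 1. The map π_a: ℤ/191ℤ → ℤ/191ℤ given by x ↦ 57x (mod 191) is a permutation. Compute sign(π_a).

Orbit of 143 under x↦57x: [143, 129, 95, 67, 190, 134, 189]… (length divides ord_191(57)).
2 cycles of lengths [190, 1].
2 cycles on 191: each ℓ→(−1)^(ℓ−1), product (−1)^189 = -1.

-1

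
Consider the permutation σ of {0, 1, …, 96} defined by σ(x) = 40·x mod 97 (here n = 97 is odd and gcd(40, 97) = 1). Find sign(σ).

Orbit of 47 under x↦40x: [47, 37, 25, 30, 36, 82, 79]… (length divides ord_97(40)).
Cycle lengths of π_40 on ℤ/97ℤ: [96, 1]; 2 cycles in total.
97 − 2 = 95 transpositions; sign(π) = (−1)^95 = -1.
The Jacobi symbol (40|97) = -1 (Zolotarev) agrees.

-1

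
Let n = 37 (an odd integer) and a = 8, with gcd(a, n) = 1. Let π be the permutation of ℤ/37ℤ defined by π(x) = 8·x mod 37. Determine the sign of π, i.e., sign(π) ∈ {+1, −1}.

-1

Trace 1: π^k(1) = [1, 8, 27, 31, 26, 23, 36] for k=0..6.
Cycle type of π: 12×3 + 1; total 4 cycles.
4 cycles on 37: each ℓ→(−1)^(ℓ−1), product (−1)^33 = -1.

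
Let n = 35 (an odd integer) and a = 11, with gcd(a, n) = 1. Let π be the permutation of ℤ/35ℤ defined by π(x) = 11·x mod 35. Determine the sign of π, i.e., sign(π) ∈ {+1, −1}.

Trace 1: π^k(1) = [1, 11, 16] for k=0..2.
15 cycles of lengths [3, 3, 3, 3, 3, 3, 3, 3, 3, 3, 1, 1, 1, 1, 1].
15 cycles on 35: each ℓ→(−1)^(ℓ−1), product (−1)^20 = +1.

+1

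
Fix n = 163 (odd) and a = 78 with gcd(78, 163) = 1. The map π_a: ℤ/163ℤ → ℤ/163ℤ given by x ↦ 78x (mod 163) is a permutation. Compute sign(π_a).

Trace 78: π^k(78) = [78, 53, 59, 38, 30, 58, 123] for k=0..6.
Decompose π into cycles: lengths [18, 18, 18, 18, 18, 18, 18, 18, 18, 1] (10 cycles, including the fixed point 0).
10 cycles on 163: each ℓ→(−1)^(ℓ−1), product (−1)^153 = -1.

-1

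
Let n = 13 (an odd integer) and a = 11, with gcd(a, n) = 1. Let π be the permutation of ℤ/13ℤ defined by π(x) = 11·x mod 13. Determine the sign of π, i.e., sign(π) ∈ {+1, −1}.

-1

Trace 2: π^k(2) = [2, 9, 8, 10, 6, 1, 11] for k=0..6.
2 cycles of lengths [12, 1].
2 cycles on 13: each ℓ→(−1)^(ℓ−1), product (−1)^11 = -1.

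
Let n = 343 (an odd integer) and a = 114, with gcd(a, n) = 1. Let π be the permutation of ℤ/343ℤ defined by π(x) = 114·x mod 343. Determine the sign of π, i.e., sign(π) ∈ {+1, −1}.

+1

Orbit of 67 under x↦114x: [67, 92, 198, 277, 22, 107, 193]… (length divides ord_343(114)).
Cycle lengths of π_114 on ℤ/343ℤ: [147, 147, 21, 21, 3, 3, 1]; 7 cycles in total.
7 cycles on 343: each ℓ→(−1)^(ℓ−1), product (−1)^336 = +1.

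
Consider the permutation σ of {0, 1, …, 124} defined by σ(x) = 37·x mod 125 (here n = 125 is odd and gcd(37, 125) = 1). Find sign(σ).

-1

Trace 91: π^k(91) = [91, 117, 79, 48, 26, 87, 94] for k=0..6.
4 cycles of lengths [100, 20, 4, 1].
With 4 cycles on 125 points, sign = (−1)^{125−4} = -1.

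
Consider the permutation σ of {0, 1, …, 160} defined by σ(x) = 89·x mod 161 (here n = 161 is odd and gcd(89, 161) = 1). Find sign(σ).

Orbit of 25 under x↦89x: [25, 132, 156, 38, 1, 89, 32]… (length divides ord_161(89)).
π_89 has 5 disjoint cycles with lengths [66, 66, 22, 6, 1] on {0,…,160}.
Σ(ℓ_i−1) = 161−5 = 156; sign = (−1)^156 = +1.
Zolotarev: (89|161) = +1, matching the cycle-count sign.

+1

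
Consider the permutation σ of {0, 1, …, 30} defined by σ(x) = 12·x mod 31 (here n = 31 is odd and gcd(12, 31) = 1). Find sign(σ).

Trace 7: π^k(7) = [7, 22, 16, 6, 10, 27, 14] for k=0..6.
Cycle lengths of π_12 on ℤ/31ℤ: [30, 1]; 2 cycles in total.
sign(π) = (−1)^{n − #cycles} = (−1)^{31−2} = (−1)^29 = -1.
(12|31)_J = -1 (Zolotarev's lemma cross-check).

-1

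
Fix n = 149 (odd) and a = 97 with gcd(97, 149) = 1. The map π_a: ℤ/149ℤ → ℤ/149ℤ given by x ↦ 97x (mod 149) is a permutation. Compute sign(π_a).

-1

Start at x=85: 85 → 50 → 82 → 57 → 16 → 62 → 54 → … (one orbit).
The orbit structure of x ↦ 97x mod 149: 2 orbits of sizes [148, 1].
2 cycles on 149: each ℓ→(−1)^(ℓ−1), product (−1)^147 = -1.
Zolotarev: (97|149) = -1, matching the cycle-count sign.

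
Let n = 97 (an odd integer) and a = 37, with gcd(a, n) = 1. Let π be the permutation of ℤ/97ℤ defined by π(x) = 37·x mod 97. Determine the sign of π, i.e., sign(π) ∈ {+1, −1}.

Trace 1: π^k(1) = [1, 37, 11, 19, 24, 15, 70] for k=0..6.
Decompose π into cycles: lengths [96, 1] (2 cycles, including the fixed point 0).
97 − 2 = 95 transpositions; sign(π) = (−1)^95 = -1.
Via Zolotarev, sign(π_{37}) = (37|97) = -1.

-1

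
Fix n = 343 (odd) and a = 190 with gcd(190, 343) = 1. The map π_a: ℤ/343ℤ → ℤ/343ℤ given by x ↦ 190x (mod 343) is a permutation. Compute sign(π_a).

Trace 274: π^k(274) = [274, 267, 309, 57, 197, 43, 281] for k=0..6.
π_190 has 19 disjoint cycles with lengths [49, 49, 49, 49, 49, 49, 7, 7, 7, 7, 7, 7, 1, 1, 1, 1, 1, 1, 1] on {0,…,342}.
n − c = 343 − 19 = 324; sign = (−1)^324 = +1.
Check: (190/343) = +1 by Zolotarev.

+1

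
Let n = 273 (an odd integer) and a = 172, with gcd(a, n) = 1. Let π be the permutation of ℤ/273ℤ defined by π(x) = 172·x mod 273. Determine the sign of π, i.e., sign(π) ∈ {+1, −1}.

Orbit of 1 under x↦172x: [1, 172, 100]… (length divides ord_273(172)).
π_172 has 93 disjoint cycles with lengths [3, 3, 3, 3, 3, 3, 3, 3, 3, 3, 3, 3, 3, 3, 3, 3, 3, 3, 3, 3, 3, 3, 3, 3, 3, 3, 3, 3, 3, 3, 3, 3, 3, 3, 3, 3, 3, 3, 3, 3, 3, 3, 3, 3, 3, 3, 3, 3, 3, 3, 3, 3, 3, 3, 3, 3, 3, 3, 3, 3, 3, 3, 3, 3, 3, 3, 3, 3, 3, 3, 3, 3, 3, 3, 3, 3, 3, 3, 3, 3, 3, 3, 3, 3, 3, 3, 3, 3, 3, 3, 1, 1, 1] on {0,…,272}.
n − c = 273 − 93 = 180; sign = (−1)^180 = +1.

+1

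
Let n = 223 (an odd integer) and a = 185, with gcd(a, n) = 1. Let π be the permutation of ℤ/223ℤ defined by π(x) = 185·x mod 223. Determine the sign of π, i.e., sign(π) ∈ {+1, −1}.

-1

Trace 184: π^k(184) = [184, 144, 103, 100, 214, 119, 161] for k=0..6.
Cycle type of π: 222 + 1; total 2 cycles.
223 − 2 = 221 transpositions; sign(π) = (−1)^221 = -1.
Zolotarev: (185|223) = -1, matching the cycle-count sign.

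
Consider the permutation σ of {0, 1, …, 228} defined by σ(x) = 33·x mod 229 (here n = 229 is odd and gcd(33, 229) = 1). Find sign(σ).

+1

Orbit of 44 under x↦33x: [44, 78, 55, 212, 126, 36, 43]… (length divides ord_229(33)).
Cycle type of π: 114×2 + 1; total 3 cycles.
With 3 cycles on 229 points, sign = (−1)^{229−3} = +1.
(33|229)_J = +1 (Zolotarev's lemma cross-check).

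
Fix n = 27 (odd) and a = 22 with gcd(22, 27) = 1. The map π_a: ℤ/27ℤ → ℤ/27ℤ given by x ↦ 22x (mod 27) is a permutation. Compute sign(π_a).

+1

Trace 4: π^k(4) = [4, 7, 19, 13, 16, 1, 22] for k=0..6.
7 cycles of lengths [9, 9, 3, 3, 1, 1, 1].
7 cycles on 27: each ℓ→(−1)^(ℓ−1), product (−1)^20 = +1.
(22|27)_J = +1 (Zolotarev's lemma cross-check).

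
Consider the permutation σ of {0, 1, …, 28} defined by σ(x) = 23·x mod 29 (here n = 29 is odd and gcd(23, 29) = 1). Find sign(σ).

+1

Trace 23: π^k(23) = [23, 7, 16, 20, 25, 24, 1] for k=0..6.
The orbit structure of x ↦ 23x mod 29: 5 orbits of sizes [7, 7, 7, 7, 1].
n − c = 29 − 5 = 24; sign = (−1)^24 = +1.
Zolotarev: (23|29) = +1, matching the cycle-count sign.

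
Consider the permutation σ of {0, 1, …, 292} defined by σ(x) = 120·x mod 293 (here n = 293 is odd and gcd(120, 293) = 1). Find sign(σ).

-1

Start at x=29: 29 → 257 → 75 → 210 → 2 → 240 → 86 → … (one orbit).
The orbit structure of x ↦ 120x mod 293: 2 orbits of sizes [292, 1].
n − c = 293 − 2 = 291; sign = (−1)^291 = -1.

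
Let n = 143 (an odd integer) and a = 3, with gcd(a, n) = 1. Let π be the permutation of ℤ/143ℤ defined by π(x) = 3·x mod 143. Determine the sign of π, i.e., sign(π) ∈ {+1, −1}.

Start at x=27: 27 → 81 → 100 → 14 → 42 → 126 → 92 → … (one orbit).
The orbit structure of x ↦ 3x mod 143: 15 orbits of sizes [15, 15, 15, 15, 15, 15, 15, 15, 5, 5, 3, 3, 3, 3, 1].
n − c = 143 − 15 = 128; sign = (−1)^128 = +1.

+1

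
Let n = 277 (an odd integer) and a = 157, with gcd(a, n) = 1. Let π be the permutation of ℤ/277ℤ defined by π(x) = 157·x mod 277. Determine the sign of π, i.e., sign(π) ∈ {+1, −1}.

Orbit of 213 under x↦157x: [213, 201, 256, 27, 84, 169, 218]… (length divides ord_277(157)).
Cycle type of π: 23×12 + 1; total 13 cycles.
n − c = 277 − 13 = 264; sign = (−1)^264 = +1.
The Jacobi symbol (157|277) = +1 (Zolotarev) agrees.

+1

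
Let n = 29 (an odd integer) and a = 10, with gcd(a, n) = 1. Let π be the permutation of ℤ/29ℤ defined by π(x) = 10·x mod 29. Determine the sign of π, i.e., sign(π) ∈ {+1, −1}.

Trace 10: π^k(10) = [10, 13, 14, 24, 8, 22, 17] for k=0..6.
π_10 has 2 disjoint cycles with lengths [28, 1] on {0,…,28}.
2 cycles on 29: each ℓ→(−1)^(ℓ−1), product (−1)^27 = -1.
Via Zolotarev, sign(π_{10}) = (10|29) = -1.

-1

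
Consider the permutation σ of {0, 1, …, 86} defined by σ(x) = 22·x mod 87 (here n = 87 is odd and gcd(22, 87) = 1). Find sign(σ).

+1

Orbit of 34 under x↦22x: [34, 52, 13, 25, 28, 7, 67]… (length divides ord_87(22)).
Decompose π into cycles: lengths [14, 14, 14, 14, 14, 14, 1, 1, 1] (9 cycles, including the fixed point 0).
Σ(ℓ_i−1) = 87−9 = 78; sign = (−1)^78 = +1.
Zolotarev: (22|87) = +1, matching the cycle-count sign.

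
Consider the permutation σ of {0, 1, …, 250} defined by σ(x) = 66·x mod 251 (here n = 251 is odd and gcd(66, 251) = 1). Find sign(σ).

+1

Trace 125: π^k(125) = [125, 218, 81, 75, 181, 149, 45] for k=0..6.
π_66 has 3 disjoint cycles with lengths [125, 125, 1] on {0,…,250}.
3 cycles on 251: each ℓ→(−1)^(ℓ−1), product (−1)^248 = +1.
(66|251)_J = +1 (Zolotarev's lemma cross-check).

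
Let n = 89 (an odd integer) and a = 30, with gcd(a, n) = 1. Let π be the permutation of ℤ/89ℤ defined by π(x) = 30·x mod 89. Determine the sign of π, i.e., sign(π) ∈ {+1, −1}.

-1

Orbit of 22 under x↦30x: [22, 37, 42, 14, 64, 51, 17]… (length divides ord_89(30)).
Cycle lengths of π_30 on ℤ/89ℤ: [88, 1]; 2 cycles in total.
89 − 2 = 87 transpositions; sign(π) = (−1)^87 = -1.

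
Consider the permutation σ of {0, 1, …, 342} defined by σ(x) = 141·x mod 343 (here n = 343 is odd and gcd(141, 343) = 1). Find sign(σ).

Trace 309: π^k(309) = [309, 8, 99, 239, 85, 323, 267] for k=0..6.
Cycle lengths of π_141 on ℤ/343ℤ: [49, 49, 49, 49, 49, 49, 7, 7, 7, 7, 7, 7, 1, 1, 1, 1, 1, 1, 1]; 19 cycles in total.
343 − 19 = 324 transpositions; sign(π) = (−1)^324 = +1.
Zolotarev: (141|343) = +1, matching the cycle-count sign.

+1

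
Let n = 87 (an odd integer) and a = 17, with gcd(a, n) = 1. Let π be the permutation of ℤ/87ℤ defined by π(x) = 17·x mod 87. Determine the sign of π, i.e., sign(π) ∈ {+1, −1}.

Start at x=41: 41 → 1 → 17 → 28 → 41 (one orbit).
The orbit structure of x ↦ 17x mod 87: 23 orbits of sizes [4, 4, 4, 4, 4, 4, 4, 4, 4, 4, 4, 4, 4, 4, 4, 4, 4, 4, 4, 4, 4, 2, 1].
sign(π) = (−1)^{n − #cycles} = (−1)^{87−23} = (−1)^64 = +1.
Via Zolotarev, sign(π_{17}) = (17|87) = +1.

+1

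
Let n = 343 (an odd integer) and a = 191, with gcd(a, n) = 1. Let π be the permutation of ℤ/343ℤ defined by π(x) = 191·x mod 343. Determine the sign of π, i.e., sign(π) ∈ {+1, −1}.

+1

Start at x=281: 281 → 163 → 263 → 155 → 107 → 200 → 127 → … (one orbit).
Cycle lengths of π_191 on ℤ/343ℤ: [147, 147, 21, 21, 3, 3, 1]; 7 cycles in total.
sign(π) = (−1)^{n − #cycles} = (−1)^{343−7} = (−1)^336 = +1.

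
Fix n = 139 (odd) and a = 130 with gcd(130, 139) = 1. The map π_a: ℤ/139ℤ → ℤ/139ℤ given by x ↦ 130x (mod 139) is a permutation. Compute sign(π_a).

-1

Trace 12: π^k(12) = [12, 31, 138, 9, 58, 34, 111] for k=0..6.
Cycle lengths of π_130 on ℤ/139ℤ: [138, 1]; 2 cycles in total.
2 cycles on 139: each ℓ→(−1)^(ℓ−1), product (−1)^137 = -1.
Check: (130/139) = -1 by Zolotarev.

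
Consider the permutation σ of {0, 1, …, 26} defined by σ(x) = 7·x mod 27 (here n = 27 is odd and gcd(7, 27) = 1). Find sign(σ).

Trace 4: π^k(4) = [4, 1, 7, 22, 19, 25, 13] for k=0..6.
Cycle lengths of π_7 on ℤ/27ℤ: [9, 9, 3, 3, 1, 1, 1]; 7 cycles in total.
n − c = 27 − 7 = 20; sign = (−1)^20 = +1.
Via Zolotarev, sign(π_{7}) = (7|27) = +1.

+1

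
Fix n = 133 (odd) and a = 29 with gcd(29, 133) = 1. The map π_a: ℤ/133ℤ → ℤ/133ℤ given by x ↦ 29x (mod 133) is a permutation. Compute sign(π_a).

-1

Start at x=78: 78 → 1 → 29 → 43 → 50 → 120 → 22 → … (one orbit).
Cycle type of π: 18×7 + 1×7; total 14 cycles.
n − c = 133 − 14 = 119; sign = (−1)^119 = -1.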